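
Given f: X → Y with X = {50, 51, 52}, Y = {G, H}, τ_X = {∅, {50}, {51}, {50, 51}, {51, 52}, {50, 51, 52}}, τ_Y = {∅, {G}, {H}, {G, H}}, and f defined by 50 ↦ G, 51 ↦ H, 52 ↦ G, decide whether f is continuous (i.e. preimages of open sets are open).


f is NOT continuous.

Compute f^{-1}(U) for each U ∈ τ_Y:
  U = ∅: f^{-1}(U) = ∅ ∈ τ_X ✓.
  U = {G}: f^{-1}(U) = {50, 52} ∉ τ_X ✗.
  U = {H}: f^{-1}(U) = {51} ∈ τ_X ✓.
  U = {G, H}: f^{-1}(U) = {50, 51, 52} ∈ τ_X ✓.
Found U = {G} with f^{-1}(U) = {50, 52} not in τ_X. Therefore f is NOT continuous.


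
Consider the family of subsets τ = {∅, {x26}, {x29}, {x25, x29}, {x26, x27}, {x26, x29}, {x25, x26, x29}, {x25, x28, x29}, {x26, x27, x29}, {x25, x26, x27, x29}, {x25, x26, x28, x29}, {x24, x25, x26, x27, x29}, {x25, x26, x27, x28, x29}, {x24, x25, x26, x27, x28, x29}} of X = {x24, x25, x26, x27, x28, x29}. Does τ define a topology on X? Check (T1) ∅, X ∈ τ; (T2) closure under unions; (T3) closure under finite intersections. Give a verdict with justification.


τ IS a topology on X.

Axiom (T1): ∅ ∈ τ? Yes; X ∈ τ? Yes.
Axiom (T2/T3): check pairwise unions and intersections of members of τ.
All pairwise intersections and unions checked — each lies in τ. Therefore τ satisfies (T1), (T2), (T3): it IS a topology on X.


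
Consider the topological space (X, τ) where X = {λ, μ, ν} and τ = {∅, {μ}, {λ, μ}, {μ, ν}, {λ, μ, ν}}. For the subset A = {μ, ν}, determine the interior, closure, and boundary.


int(A) = {μ, ν}, cl(A) = {λ, μ, ν}, ∂A = {λ}.

Closed sets in (X, τ) are complements of opens:
  closed(X, τ) = {∅, {λ}, {ν}, {λ, ν}, {λ, μ, ν}}.
int(A) = ⋃ {U ∈ τ : U ⊆ A}. Opens contained in A: ∅, {μ}, {μ, ν}.
Taking the union of these: int(A) = {μ, ν}.
cl(A) = ⋂ {C closed : A ⊆ C}. Closed sets containing A: {λ, μ, ν}.
Intersecting these: cl(A) = {λ, μ, ν}.
∂A = cl(A) ∖ int(A) = {λ, μ, ν} ∖ {μ, ν} = {λ}.


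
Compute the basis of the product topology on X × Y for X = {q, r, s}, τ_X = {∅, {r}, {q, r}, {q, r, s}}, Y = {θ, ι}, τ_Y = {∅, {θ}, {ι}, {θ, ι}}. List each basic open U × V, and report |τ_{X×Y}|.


Basis B = {∅ × ∅, {r} × {θ}, {r} × {ι}, {q, r} × {θ}, {q, r} × {ι}, {r} × {θ, ι}, {q, r, s} × {θ}, {q, r, s} × {ι}, {q, r} × {θ, ι}, {q, r, s} × {θ, ι}}; |τ_{X×Y}| = 16.

Enumerate products U × V with U ∈ τ_X, V ∈ τ_Y (deduplicated):
  ∅ × ∅ = {} (∅)
  {r} × {θ} = {(r,θ)}
  {r} × {ι} = {(r,ι)}
  {q, r} × {θ} = {(q,θ), (r,θ)}
  {q, r} × {ι} = {(q,ι), (r,ι)}
  {r} × {θ, ι} = {(r,θ), (r,ι)}
  {q, r, s} × {θ} = {(q,θ), (r,θ), (s,θ)}
  {q, r, s} × {ι} = {(q,ι), (r,ι), (s,ι)}
  {q, r} × {θ, ι} = {(q,θ), (q,ι), (r,θ), (r,ι)}
  {q, r, s} × {θ, ι} = {(q,θ), (q,ι), (r,θ), (r,ι), (s,θ), (s,ι)}
These 10 distinct sets form the basis B.
Close under arbitrary unions to get τ_{X×Y}; counting gives |τ_{X×Y}| = 16.


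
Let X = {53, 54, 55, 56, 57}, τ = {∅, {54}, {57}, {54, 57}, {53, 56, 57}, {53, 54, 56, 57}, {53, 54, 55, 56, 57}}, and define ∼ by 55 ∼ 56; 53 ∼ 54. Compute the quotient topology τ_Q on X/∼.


X/∼ = {[53=54], [55=56], [57]}; |τ_Q| = 3.

Equivalence classes: [53=54], [55=56], [57].
Quotient map π: X → X/∼ sends 53 ↦ [53=54], 54 ↦ [53=54], 55 ↦ [55=56], 56 ↦ [55=56], 57 ↦ [57].
For each subset V ⊆ X/∼, compute π^{-1}(V) ⊆ X and check whether π^{-1}(V) ∈ τ. V is open in τ_Q iff π^{-1}(V) ∈ τ.
  V = {}: π^{-1}(V) = ∅ ∈ τ ✓.
  V = {[53=54]}: π^{-1}(V) = {53, 54} ∉ τ ✗.
  V = {[55=56]}: π^{-1}(V) = {55, 56} ∉ τ ✗.
  V = {[53=54], [55=56]}: π^{-1}(V) = {53, 54, 55, 56} ∉ τ ✗.
  V = {[57]}: π^{-1}(V) = {57} ∈ τ ✓.
  V = {[53=54], [57]}: π^{-1}(V) = {53, 54, 57} ∉ τ ✗.
  V = {[55=56], [57]}: π^{-1}(V) = {55, 56, 57} ∉ τ ✗.
  V = {[53=54], [55=56], [57]}: π^{-1}(V) = {53, 54, 55, 56, 57} ∈ τ ✓.
Open sets in the quotient: τ_Q = {{}, {[57]}, {[53=54], [55=56], [57]}} (3 elements).


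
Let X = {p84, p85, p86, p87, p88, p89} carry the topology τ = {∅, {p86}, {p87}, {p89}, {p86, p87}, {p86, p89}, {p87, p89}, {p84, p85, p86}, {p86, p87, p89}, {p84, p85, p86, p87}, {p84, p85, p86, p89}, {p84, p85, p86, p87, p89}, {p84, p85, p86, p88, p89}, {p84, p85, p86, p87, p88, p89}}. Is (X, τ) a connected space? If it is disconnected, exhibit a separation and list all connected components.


(X, τ) is disconnected; components = [{p87}, {p84, p85, p86, p88, p89}].

Find clopen sets (U ∈ τ with X ∖ U ∈ τ):
  U = ∅, X ∖ U = {p84, p85, p86, p87, p88, p89} — both open, so U is clopen.
  U = {p87}, X ∖ U = {p84, p85, p86, p88, p89} — both open, so U is clopen.
  U = {p84, p85, p86, p88, p89}, X ∖ U = {p87} — both open, so U is clopen.
  U = {p84, p85, p86, p87, p88, p89}, X ∖ U = ∅ — both open, so U is clopen.
Nontrivial clopen(s) exist: e.g. {p84, p85, p86, p88, p89}. So (X, τ) is disconnected.
Compute connected components by grouping points that agree on all clopens:
  component: {p87}
  component: {p84, p85, p86, p88, p89}


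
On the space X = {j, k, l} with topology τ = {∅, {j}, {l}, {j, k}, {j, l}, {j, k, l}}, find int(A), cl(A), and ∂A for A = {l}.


int(A) = {l}, cl(A) = {l}, ∂A = ∅.

Closed sets in (X, τ) are complements of opens:
  closed(X, τ) = {∅, {k}, {l}, {j, k}, {k, l}, {j, k, l}}.
int(A) = ⋃ {U ∈ τ : U ⊆ A}. Opens contained in A: ∅, {l}.
Taking the union of these: int(A) = {l}.
cl(A) = ⋂ {C closed : A ⊆ C}. Closed sets containing A: {l}, {k, l}, {j, k, l}.
Intersecting these: cl(A) = {l}.
∂A = cl(A) ∖ int(A) = {l} ∖ {l} = ∅.


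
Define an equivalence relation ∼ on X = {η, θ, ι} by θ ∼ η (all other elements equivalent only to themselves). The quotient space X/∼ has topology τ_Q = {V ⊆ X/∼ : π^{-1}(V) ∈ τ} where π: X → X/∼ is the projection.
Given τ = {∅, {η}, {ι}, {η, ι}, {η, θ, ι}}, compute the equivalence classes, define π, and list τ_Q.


X/∼ = {[η=θ], [ι]}; |τ_Q| = 3.

Equivalence classes: [η=θ], [ι].
Quotient map π: X → X/∼ sends η ↦ [η=θ], θ ↦ [η=θ], ι ↦ [ι].
For each subset V ⊆ X/∼, compute π^{-1}(V) ⊆ X and check whether π^{-1}(V) ∈ τ. V is open in τ_Q iff π^{-1}(V) ∈ τ.
  V = {}: π^{-1}(V) = ∅ ∈ τ ✓.
  V = {[η=θ]}: π^{-1}(V) = {η, θ} ∉ τ ✗.
  V = {[ι]}: π^{-1}(V) = {ι} ∈ τ ✓.
  V = {[η=θ], [ι]}: π^{-1}(V) = {η, θ, ι} ∈ τ ✓.
Open sets in the quotient: τ_Q = {{}, {[ι]}, {[η=θ], [ι]}} (3 elements).


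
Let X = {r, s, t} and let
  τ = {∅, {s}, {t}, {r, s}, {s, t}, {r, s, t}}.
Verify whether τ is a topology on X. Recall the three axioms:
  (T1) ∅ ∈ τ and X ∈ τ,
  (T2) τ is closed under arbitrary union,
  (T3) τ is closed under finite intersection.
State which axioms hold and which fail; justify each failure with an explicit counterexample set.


τ IS a topology on X.

Axiom (T1): ∅ ∈ τ? Yes; X ∈ τ? Yes.
Axiom (T2/T3): check pairwise unions and intersections of members of τ.
All pairwise intersections and unions checked — each lies in τ. Therefore τ satisfies (T1), (T2), (T3): it IS a topology on X.


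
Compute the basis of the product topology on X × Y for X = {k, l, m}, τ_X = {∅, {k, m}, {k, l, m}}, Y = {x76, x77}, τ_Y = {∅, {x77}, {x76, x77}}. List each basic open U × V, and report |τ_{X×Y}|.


Basis B = {∅ × ∅, {k, m} × {x77}, {k, l, m} × {x77}, {k, m} × {x76, x77}, {k, l, m} × {x76, x77}}; |τ_{X×Y}| = 6.

Enumerate products U × V with U ∈ τ_X, V ∈ τ_Y (deduplicated):
  ∅ × ∅ = {} (∅)
  {k, m} × {x77} = {(k,x77), (m,x77)}
  {k, l, m} × {x77} = {(k,x77), (l,x77), (m,x77)}
  {k, m} × {x76, x77} = {(k,x76), (k,x77), (m,x76), (m,x77)}
  {k, l, m} × {x76, x77} = {(k,x76), (k,x77), (l,x76), (l,x77), (m,x76), (m,x77)}
These 5 distinct sets form the basis B.
Close under arbitrary unions to get τ_{X×Y}; counting gives |τ_{X×Y}| = 6.


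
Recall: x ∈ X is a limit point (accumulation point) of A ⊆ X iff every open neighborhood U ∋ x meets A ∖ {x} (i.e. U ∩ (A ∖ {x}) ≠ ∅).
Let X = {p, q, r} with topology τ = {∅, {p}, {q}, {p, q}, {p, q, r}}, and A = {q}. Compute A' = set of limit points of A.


A' = {r}

For each x ∈ X, list the open sets U ∈ τ with x ∈ U, then check whether U ∩ (A ∖ {x}) ≠ ∅ for every such U.
  x = p: open {p} ∋ x has {p} ∩ (A ∖ {p}) = ∅, so x is NOT a limit point.
  x = q: open {q} ∋ x has {q} ∩ (A ∖ {q}) = ∅, so x is NOT a limit point.
  x = r: opens ∋ x are {p, q, r}; each meets A ∖ {r}, so x IS a limit point.
Collecting: A' = {r}.


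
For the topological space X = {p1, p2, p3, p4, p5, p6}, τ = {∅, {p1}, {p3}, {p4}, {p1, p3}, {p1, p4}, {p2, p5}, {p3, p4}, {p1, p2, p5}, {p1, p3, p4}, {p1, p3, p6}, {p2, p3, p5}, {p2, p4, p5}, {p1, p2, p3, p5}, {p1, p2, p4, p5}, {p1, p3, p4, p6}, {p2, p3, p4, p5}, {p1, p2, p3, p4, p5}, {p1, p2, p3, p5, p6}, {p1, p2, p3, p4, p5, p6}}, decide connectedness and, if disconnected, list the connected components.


(X, τ) is disconnected; components = [{p4}, {p2, p5}, {p1, p3, p6}].

Find clopen sets (U ∈ τ with X ∖ U ∈ τ):
  U = ∅, X ∖ U = {p1, p2, p3, p4, p5, p6} — both open, so U is clopen.
  U = {p4}, X ∖ U = {p1, p2, p3, p5, p6} — both open, so U is clopen.
  U = {p2, p5}, X ∖ U = {p1, p3, p4, p6} — both open, so U is clopen.
  U = {p1, p3, p6}, X ∖ U = {p2, p4, p5} — both open, so U is clopen.
  U = {p2, p4, p5}, X ∖ U = {p1, p3, p6} — both open, so U is clopen.
  U = {p1, p3, p4, p6}, X ∖ U = {p2, p5} — both open, so U is clopen.
  U = {p1, p2, p3, p5, p6}, X ∖ U = {p4} — both open, so U is clopen.
  U = {p1, p2, p3, p4, p5, p6}, X ∖ U = ∅ — both open, so U is clopen.
Nontrivial clopen(s) exist: e.g. {p1, p3, p4, p6}. So (X, τ) is disconnected.
Compute connected components by grouping points that agree on all clopens:
  component: {p4}
  component: {p2, p5}
  component: {p1, p3, p6}


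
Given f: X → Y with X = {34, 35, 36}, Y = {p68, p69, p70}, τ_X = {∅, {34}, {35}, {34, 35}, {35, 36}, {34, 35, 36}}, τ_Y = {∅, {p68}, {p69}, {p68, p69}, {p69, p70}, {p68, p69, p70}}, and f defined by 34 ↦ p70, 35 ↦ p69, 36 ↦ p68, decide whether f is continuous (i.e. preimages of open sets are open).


f is NOT continuous.

Compute f^{-1}(U) for each U ∈ τ_Y:
  U = ∅: f^{-1}(U) = ∅ ∈ τ_X ✓.
  U = {p68}: f^{-1}(U) = {36} ∉ τ_X ✗.
  U = {p69}: f^{-1}(U) = {35} ∈ τ_X ✓.
  U = {p68, p69}: f^{-1}(U) = {35, 36} ∈ τ_X ✓.
  U = {p69, p70}: f^{-1}(U) = {34, 35} ∈ τ_X ✓.
  U = {p68, p69, p70}: f^{-1}(U) = {34, 35, 36} ∈ τ_X ✓.
Found U = {p68} with f^{-1}(U) = {36} not in τ_X. Therefore f is NOT continuous.


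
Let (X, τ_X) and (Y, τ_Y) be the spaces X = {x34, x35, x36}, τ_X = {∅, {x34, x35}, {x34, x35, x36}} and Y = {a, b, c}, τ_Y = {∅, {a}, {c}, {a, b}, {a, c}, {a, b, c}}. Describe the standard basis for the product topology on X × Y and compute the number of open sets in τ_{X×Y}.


Basis B = {∅ × ∅, {x34, x35} × {a}, {x34, x35} × {c}, {x34, x35, x36} × {a}, {x34, x35, x36} × {c}, {x34, x35} × {a, b}, {x34, x35} × {a, c}, {x34, x35} × {a, b, c}, {x34, x35, x36} × {a, b}, {x34, x35, x36} × {a, c}, {x34, x35, x36} × {a, b, c}}; |τ_{X×Y}| = 18.

Enumerate products U × V with U ∈ τ_X, V ∈ τ_Y (deduplicated):
  ∅ × ∅ = {} (∅)
  {x34, x35} × {a} = {(x34,a), (x35,a)}
  {x34, x35} × {c} = {(x34,c), (x35,c)}
  {x34, x35, x36} × {a} = {(x34,a), (x35,a), (x36,a)}
  {x34, x35, x36} × {c} = {(x34,c), (x35,c), (x36,c)}
  {x34, x35} × {a, b} = {(x34,a), (x34,b), (x35,a), (x35,b)}
  {x34, x35} × {a, c} = {(x34,a), (x34,c), (x35,a), (x35,c)}
  {x34, x35} × {a, b, c} = {(x34,a), (x34,b), (x34,c), (x35,a), (x35,b), (x35,c)}
  {x34, x35, x36} × {a, b} = {(x34,a), (x34,b), (x35,a), (x35,b), (x36,a), (x36,b)}
  {x34, x35, x36} × {a, c} = {(x34,a), (x34,c), (x35,a), (x35,c), (x36,a), (x36,c)}
  {x34, x35, x36} × {a, b, c} = {(x34,a), (x34,b), (x34,c), (x35,a), (x35,b), (x35,c), (x36,a), (x36,b), (x36,c)}
These 11 distinct sets form the basis B.
Close under arbitrary unions to get τ_{X×Y}; counting gives |τ_{X×Y}| = 18.


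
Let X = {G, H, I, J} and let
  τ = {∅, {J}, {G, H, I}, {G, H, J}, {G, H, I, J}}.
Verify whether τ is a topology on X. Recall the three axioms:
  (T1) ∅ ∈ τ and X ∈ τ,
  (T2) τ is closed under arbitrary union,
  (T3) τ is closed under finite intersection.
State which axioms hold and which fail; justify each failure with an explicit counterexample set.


τ is NOT a topology on X.

Axiom (T1): ∅ ∈ τ? Yes; X ∈ τ? Yes.
Axiom (T2/T3): check pairwise unions and intersections of members of τ.
Counterexample for (T3): {G, H, I} ∩ {G, H, J} = {G, H} ∉ τ. Therefore τ is NOT a topology.


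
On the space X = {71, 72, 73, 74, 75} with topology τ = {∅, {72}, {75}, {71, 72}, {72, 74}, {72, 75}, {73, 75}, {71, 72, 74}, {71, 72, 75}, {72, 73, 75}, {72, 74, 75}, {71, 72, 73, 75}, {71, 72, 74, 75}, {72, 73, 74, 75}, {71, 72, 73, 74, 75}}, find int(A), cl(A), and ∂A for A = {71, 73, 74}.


int(A) = ∅, cl(A) = {71, 73, 74}, ∂A = {71, 73, 74}.

Closed sets in (X, τ) are complements of opens:
  closed(X, τ) = {∅, {71}, {73}, {74}, {71, 73}, {71, 74}, {73, 74}, {73, 75}, {71, 72, 74}, {71, 73, 74}, {71, 73, 75}, {73, 74, 75}, {71, 72, 73, 74}, {71, 73, 74, 75}, {71, 72, 73, 74, 75}}.
int(A) = ⋃ {U ∈ τ : U ⊆ A}. Opens contained in A: ∅.
Taking the union of these: int(A) = ∅.
cl(A) = ⋂ {C closed : A ⊆ C}. Closed sets containing A: {71, 73, 74}, {71, 72, 73, 74}, {71, 73, 74, 75}, {71, 72, 73, 74, 75}.
Intersecting these: cl(A) = {71, 73, 74}.
∂A = cl(A) ∖ int(A) = {71, 73, 74} ∖ ∅ = {71, 73, 74}.


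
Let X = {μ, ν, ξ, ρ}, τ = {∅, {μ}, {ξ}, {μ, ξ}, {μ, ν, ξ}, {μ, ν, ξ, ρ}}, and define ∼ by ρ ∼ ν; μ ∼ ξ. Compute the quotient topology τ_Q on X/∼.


X/∼ = {[μ=ξ], [ν=ρ]}; |τ_Q| = 3.

Equivalence classes: [μ=ξ], [ν=ρ].
Quotient map π: X → X/∼ sends μ ↦ [μ=ξ], ν ↦ [ν=ρ], ξ ↦ [μ=ξ], ρ ↦ [ν=ρ].
For each subset V ⊆ X/∼, compute π^{-1}(V) ⊆ X and check whether π^{-1}(V) ∈ τ. V is open in τ_Q iff π^{-1}(V) ∈ τ.
  V = {}: π^{-1}(V) = ∅ ∈ τ ✓.
  V = {[μ=ξ]}: π^{-1}(V) = {μ, ξ} ∈ τ ✓.
  V = {[ν=ρ]}: π^{-1}(V) = {ν, ρ} ∉ τ ✗.
  V = {[μ=ξ], [ν=ρ]}: π^{-1}(V) = {μ, ν, ξ, ρ} ∈ τ ✓.
Open sets in the quotient: τ_Q = {{}, {[μ=ξ]}, {[μ=ξ], [ν=ρ]}} (3 elements).


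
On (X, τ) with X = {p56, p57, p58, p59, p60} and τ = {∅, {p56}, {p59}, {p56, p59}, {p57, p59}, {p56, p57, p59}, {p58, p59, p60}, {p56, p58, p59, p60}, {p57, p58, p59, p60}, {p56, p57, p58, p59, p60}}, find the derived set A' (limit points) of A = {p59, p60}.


A' = {p57, p58, p60}

For each x ∈ X, list the open sets U ∈ τ with x ∈ U, then check whether U ∩ (A ∖ {x}) ≠ ∅ for every such U.
  x = p56: open {p56} ∋ x has {p56} ∩ (A ∖ {p56}) = ∅, so x is NOT a limit point.
  x = p57: opens ∋ x are {p57, p59}, {p56, p57, p59}, {p57, p58, p59, p60}, {p56, p57, p58, p59, p60}; each meets A ∖ {p57}, so x IS a limit point.
  x = p58: opens ∋ x are {p58, p59, p60}, {p56, p58, p59, p60}, {p57, p58, p59, p60}, {p56, p57, p58, p59, p60}; each meets A ∖ {p58}, so x IS a limit point.
  x = p59: open {p59} ∋ x has {p59} ∩ (A ∖ {p59}) = ∅, so x is NOT a limit point.
  x = p60: opens ∋ x are {p58, p59, p60}, {p56, p58, p59, p60}, {p57, p58, p59, p60}, {p56, p57, p58, p59, p60}; each meets A ∖ {p60}, so x IS a limit point.
Collecting: A' = {p57, p58, p60}.


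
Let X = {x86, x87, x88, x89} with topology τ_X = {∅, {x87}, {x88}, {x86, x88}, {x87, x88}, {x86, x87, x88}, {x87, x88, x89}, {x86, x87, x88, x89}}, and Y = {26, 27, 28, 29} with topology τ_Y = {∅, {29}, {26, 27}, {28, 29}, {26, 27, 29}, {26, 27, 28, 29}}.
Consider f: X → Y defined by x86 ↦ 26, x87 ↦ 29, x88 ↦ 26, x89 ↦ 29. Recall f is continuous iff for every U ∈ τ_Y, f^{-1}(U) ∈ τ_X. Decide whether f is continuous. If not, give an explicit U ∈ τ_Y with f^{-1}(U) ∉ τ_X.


f is NOT continuous.

Compute f^{-1}(U) for each U ∈ τ_Y:
  U = ∅: f^{-1}(U) = ∅ ∈ τ_X ✓.
  U = {29}: f^{-1}(U) = {x87, x89} ∉ τ_X ✗.
  U = {26, 27}: f^{-1}(U) = {x86, x88} ∈ τ_X ✓.
  U = {28, 29}: f^{-1}(U) = {x87, x89} ∉ τ_X ✗.
  U = {26, 27, 29}: f^{-1}(U) = {x86, x87, x88, x89} ∈ τ_X ✓.
  U = {26, 27, 28, 29}: f^{-1}(U) = {x86, x87, x88, x89} ∈ τ_X ✓.
Found U = {29} with f^{-1}(U) = {x87, x89} not in τ_X. Therefore f is NOT continuous.


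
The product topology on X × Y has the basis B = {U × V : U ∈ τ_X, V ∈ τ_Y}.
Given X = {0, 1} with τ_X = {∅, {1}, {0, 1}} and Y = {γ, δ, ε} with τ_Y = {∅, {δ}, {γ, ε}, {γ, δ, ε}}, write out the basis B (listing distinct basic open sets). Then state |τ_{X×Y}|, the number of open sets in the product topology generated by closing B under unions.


Basis B = {∅ × ∅, {1} × {δ}, {0, 1} × {δ}, {1} × {γ, ε}, {1} × {γ, δ, ε}, {0, 1} × {γ, ε}, {0, 1} × {γ, δ, ε}}; |τ_{X×Y}| = 9.

Enumerate products U × V with U ∈ τ_X, V ∈ τ_Y (deduplicated):
  ∅ × ∅ = {} (∅)
  {1} × {δ} = {(1,δ)}
  {0, 1} × {δ} = {(0,δ), (1,δ)}
  {1} × {γ, ε} = {(1,γ), (1,ε)}
  {1} × {γ, δ, ε} = {(1,γ), (1,δ), (1,ε)}
  {0, 1} × {γ, ε} = {(0,γ), (0,ε), (1,γ), (1,ε)}
  {0, 1} × {γ, δ, ε} = {(0,γ), (0,δ), (0,ε), (1,γ), (1,δ), (1,ε)}
These 7 distinct sets form the basis B.
Close under arbitrary unions to get τ_{X×Y}; counting gives |τ_{X×Y}| = 9.


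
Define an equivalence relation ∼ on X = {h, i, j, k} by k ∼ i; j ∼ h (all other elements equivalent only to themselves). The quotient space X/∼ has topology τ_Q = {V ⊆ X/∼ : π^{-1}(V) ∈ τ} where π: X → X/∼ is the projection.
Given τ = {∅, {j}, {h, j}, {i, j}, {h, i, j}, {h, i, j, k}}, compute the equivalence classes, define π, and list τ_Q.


X/∼ = {[h=j], [i=k]}; |τ_Q| = 3.

Equivalence classes: [h=j], [i=k].
Quotient map π: X → X/∼ sends h ↦ [h=j], i ↦ [i=k], j ↦ [h=j], k ↦ [i=k].
For each subset V ⊆ X/∼, compute π^{-1}(V) ⊆ X and check whether π^{-1}(V) ∈ τ. V is open in τ_Q iff π^{-1}(V) ∈ τ.
  V = {}: π^{-1}(V) = ∅ ∈ τ ✓.
  V = {[h=j]}: π^{-1}(V) = {h, j} ∈ τ ✓.
  V = {[i=k]}: π^{-1}(V) = {i, k} ∉ τ ✗.
  V = {[h=j], [i=k]}: π^{-1}(V) = {h, i, j, k} ∈ τ ✓.
Open sets in the quotient: τ_Q = {{}, {[h=j]}, {[h=j], [i=k]}} (3 elements).


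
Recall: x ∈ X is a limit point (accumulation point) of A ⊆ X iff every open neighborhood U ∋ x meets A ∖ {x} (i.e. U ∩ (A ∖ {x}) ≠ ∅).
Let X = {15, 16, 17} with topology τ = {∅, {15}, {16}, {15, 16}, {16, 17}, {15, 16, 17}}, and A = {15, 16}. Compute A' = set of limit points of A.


A' = {17}

For each x ∈ X, list the open sets U ∈ τ with x ∈ U, then check whether U ∩ (A ∖ {x}) ≠ ∅ for every such U.
  x = 15: open {15} ∋ x has {15} ∩ (A ∖ {15}) = ∅, so x is NOT a limit point.
  x = 16: open {16} ∋ x has {16} ∩ (A ∖ {16}) = ∅, so x is NOT a limit point.
  x = 17: opens ∋ x are {16, 17}, {15, 16, 17}; each meets A ∖ {17}, so x IS a limit point.
Collecting: A' = {17}.


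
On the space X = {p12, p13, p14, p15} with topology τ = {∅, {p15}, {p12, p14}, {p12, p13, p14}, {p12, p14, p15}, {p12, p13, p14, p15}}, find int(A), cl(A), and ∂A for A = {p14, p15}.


int(A) = {p15}, cl(A) = {p12, p13, p14, p15}, ∂A = {p12, p13, p14}.

Closed sets in (X, τ) are complements of opens:
  closed(X, τ) = {∅, {p13}, {p15}, {p13, p15}, {p12, p13, p14}, {p12, p13, p14, p15}}.
int(A) = ⋃ {U ∈ τ : U ⊆ A}. Opens contained in A: ∅, {p15}.
Taking the union of these: int(A) = {p15}.
cl(A) = ⋂ {C closed : A ⊆ C}. Closed sets containing A: {p12, p13, p14, p15}.
Intersecting these: cl(A) = {p12, p13, p14, p15}.
∂A = cl(A) ∖ int(A) = {p12, p13, p14, p15} ∖ {p15} = {p12, p13, p14}.


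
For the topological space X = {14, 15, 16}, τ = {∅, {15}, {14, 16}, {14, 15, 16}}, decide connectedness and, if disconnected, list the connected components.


(X, τ) is disconnected; components = [{15}, {14, 16}].

Find clopen sets (U ∈ τ with X ∖ U ∈ τ):
  U = ∅, X ∖ U = {14, 15, 16} — both open, so U is clopen.
  U = {15}, X ∖ U = {14, 16} — both open, so U is clopen.
  U = {14, 16}, X ∖ U = {15} — both open, so U is clopen.
  U = {14, 15, 16}, X ∖ U = ∅ — both open, so U is clopen.
Nontrivial clopen(s) exist: e.g. {15}. So (X, τ) is disconnected.
Compute connected components by grouping points that agree on all clopens:
  component: {15}
  component: {14, 16}


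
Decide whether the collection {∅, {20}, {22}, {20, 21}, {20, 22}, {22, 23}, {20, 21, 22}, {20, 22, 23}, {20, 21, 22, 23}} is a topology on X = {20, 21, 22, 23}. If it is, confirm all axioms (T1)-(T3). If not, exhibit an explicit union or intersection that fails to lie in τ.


τ IS a topology on X.

Axiom (T1): ∅ ∈ τ? Yes; X ∈ τ? Yes.
Axiom (T2/T3): check pairwise unions and intersections of members of τ.
All pairwise intersections and unions checked — each lies in τ. Therefore τ satisfies (T1), (T2), (T3): it IS a topology on X.


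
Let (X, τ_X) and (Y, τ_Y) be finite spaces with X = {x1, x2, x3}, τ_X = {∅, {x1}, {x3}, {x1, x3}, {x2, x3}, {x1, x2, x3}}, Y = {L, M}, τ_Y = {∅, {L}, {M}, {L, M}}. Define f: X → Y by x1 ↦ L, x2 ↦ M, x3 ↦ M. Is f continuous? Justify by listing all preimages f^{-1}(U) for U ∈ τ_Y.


f IS continuous.

Compute f^{-1}(U) for each U ∈ τ_Y:
  U = ∅: f^{-1}(U) = ∅ ∈ τ_X ✓.
  U = {L}: f^{-1}(U) = {x1} ∈ τ_X ✓.
  U = {M}: f^{-1}(U) = {x2, x3} ∈ τ_X ✓.
  U = {L, M}: f^{-1}(U) = {x1, x2, x3} ∈ τ_X ✓.
Every preimage lies in τ_X, so f IS continuous.


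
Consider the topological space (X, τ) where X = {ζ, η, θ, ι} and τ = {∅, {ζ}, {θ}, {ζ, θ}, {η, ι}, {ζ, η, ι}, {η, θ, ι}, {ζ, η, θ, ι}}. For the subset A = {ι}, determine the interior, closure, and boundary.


int(A) = ∅, cl(A) = {η, ι}, ∂A = {η, ι}.

Closed sets in (X, τ) are complements of opens:
  closed(X, τ) = {∅, {ζ}, {θ}, {ζ, θ}, {η, ι}, {ζ, η, ι}, {η, θ, ι}, {ζ, η, θ, ι}}.
int(A) = ⋃ {U ∈ τ : U ⊆ A}. Opens contained in A: ∅.
Taking the union of these: int(A) = ∅.
cl(A) = ⋂ {C closed : A ⊆ C}. Closed sets containing A: {η, ι}, {ζ, η, ι}, {η, θ, ι}, {ζ, η, θ, ι}.
Intersecting these: cl(A) = {η, ι}.
∂A = cl(A) ∖ int(A) = {η, ι} ∖ ∅ = {η, ι}.


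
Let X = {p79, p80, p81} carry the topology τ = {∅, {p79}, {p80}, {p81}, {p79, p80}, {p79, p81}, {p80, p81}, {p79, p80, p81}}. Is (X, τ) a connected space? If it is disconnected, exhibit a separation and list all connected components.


(X, τ) is disconnected; components = [{p79}, {p80}, {p81}].

Find clopen sets (U ∈ τ with X ∖ U ∈ τ):
  U = ∅, X ∖ U = {p79, p80, p81} — both open, so U is clopen.
  U = {p79}, X ∖ U = {p80, p81} — both open, so U is clopen.
  U = {p80}, X ∖ U = {p79, p81} — both open, so U is clopen.
  U = {p81}, X ∖ U = {p79, p80} — both open, so U is clopen.
  U = {p79, p80}, X ∖ U = {p81} — both open, so U is clopen.
  U = {p79, p81}, X ∖ U = {p80} — both open, so U is clopen.
  U = {p80, p81}, X ∖ U = {p79} — both open, so U is clopen.
  U = {p79, p80, p81}, X ∖ U = ∅ — both open, so U is clopen.
Nontrivial clopen(s) exist: e.g. {p79, p81}. So (X, τ) is disconnected.
Compute connected components by grouping points that agree on all clopens:
  component: {p79}
  component: {p80}
  component: {p81}


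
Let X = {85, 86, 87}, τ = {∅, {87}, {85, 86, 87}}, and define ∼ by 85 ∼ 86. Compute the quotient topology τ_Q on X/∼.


X/∼ = {[85=86], [87]}; |τ_Q| = 3.

Equivalence classes: [85=86], [87].
Quotient map π: X → X/∼ sends 85 ↦ [85=86], 86 ↦ [85=86], 87 ↦ [87].
For each subset V ⊆ X/∼, compute π^{-1}(V) ⊆ X and check whether π^{-1}(V) ∈ τ. V is open in τ_Q iff π^{-1}(V) ∈ τ.
  V = {}: π^{-1}(V) = ∅ ∈ τ ✓.
  V = {[85=86]}: π^{-1}(V) = {85, 86} ∉ τ ✗.
  V = {[87]}: π^{-1}(V) = {87} ∈ τ ✓.
  V = {[85=86], [87]}: π^{-1}(V) = {85, 86, 87} ∈ τ ✓.
Open sets in the quotient: τ_Q = {{}, {[87]}, {[85=86], [87]}} (3 elements).


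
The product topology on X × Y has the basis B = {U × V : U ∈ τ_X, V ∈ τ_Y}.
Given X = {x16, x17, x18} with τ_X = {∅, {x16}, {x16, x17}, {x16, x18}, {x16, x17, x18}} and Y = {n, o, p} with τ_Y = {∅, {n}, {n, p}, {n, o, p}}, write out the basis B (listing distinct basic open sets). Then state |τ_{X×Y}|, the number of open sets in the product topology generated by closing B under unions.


Basis B = {∅ × ∅, {x16} × {n}, {x16} × {n, p}, {x16, x17} × {n}, {x16, x18} × {n}, {x16} × {n, o, p}, {x16, x17, x18} × {n}, {x16, x17} × {n, p}, {x16, x18} × {n, p}, {x16, x17} × {n, o, p}, {x16, x18} × {n, o, p}, {x16, x17, x18} × {n, p}, {x16, x17, x18} × {n, o, p}}; |τ_{X×Y}| = 30.

Enumerate products U × V with U ∈ τ_X, V ∈ τ_Y (deduplicated):
  ∅ × ∅ = {} (∅)
  {x16} × {n} = {(x16,n)}
  {x16} × {n, p} = {(x16,n), (x16,p)}
  {x16, x17} × {n} = {(x16,n), (x17,n)}
  {x16, x18} × {n} = {(x16,n), (x18,n)}
  {x16} × {n, o, p} = {(x16,n), (x16,o), (x16,p)}
  {x16, x17, x18} × {n} = {(x16,n), (x17,n), (x18,n)}
  {x16, x17} × {n, p} = {(x16,n), (x16,p), (x17,n), (x17,p)}
  {x16, x18} × {n, p} = {(x16,n), (x16,p), (x18,n), (x18,p)}
  {x16, x17} × {n, o, p} = {(x16,n), (x16,o), (x16,p), (x17,n), (x17,o), (x17,p)}
  {x16, x18} × {n, o, p} = {(x16,n), (x16,o), (x16,p), (x18,n), (x18,o), (x18,p)}
  {x16, x17, x18} × {n, p} = {(x16,n), (x16,p), (x17,n), (x17,p), (x18,n), (x18,p)}
  {x16, x17, x18} × {n, o, p} = {(x16,n), (x16,o), (x16,p), (x17,n), (x17,o), (x17,p), (x18,n), (x18,o), (x18,p)}
These 13 distinct sets form the basis B.
Close under arbitrary unions to get τ_{X×Y}; counting gives |τ_{X×Y}| = 30.


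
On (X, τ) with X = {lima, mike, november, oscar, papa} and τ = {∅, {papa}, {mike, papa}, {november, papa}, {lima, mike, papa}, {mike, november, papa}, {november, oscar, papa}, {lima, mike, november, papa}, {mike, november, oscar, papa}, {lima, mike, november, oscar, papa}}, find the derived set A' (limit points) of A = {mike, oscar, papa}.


A' = {lima, mike, november, oscar}

For each x ∈ X, list the open sets U ∈ τ with x ∈ U, then check whether U ∩ (A ∖ {x}) ≠ ∅ for every such U.
  x = lima: opens ∋ x are {lima, mike, papa}, {lima, mike, november, papa}, {lima, mike, november, oscar, papa}; each meets A ∖ {lima}, so x IS a limit point.
  x = mike: opens ∋ x are {mike, papa}, {lima, mike, papa}, {mike, november, papa}, {lima, mike, november, papa}, {mike, november, oscar, papa}, {lima, mike, november, oscar, papa}; each meets A ∖ {mike}, so x IS a limit point.
  x = november: opens ∋ x are {november, papa}, {mike, november, papa}, {november, oscar, papa}, {lima, mike, november, papa}, {mike, november, oscar, papa}, {lima, mike, november, oscar, papa}; each meets A ∖ {november}, so x IS a limit point.
  x = oscar: opens ∋ x are {november, oscar, papa}, {mike, november, oscar, papa}, {lima, mike, november, oscar, papa}; each meets A ∖ {oscar}, so x IS a limit point.
  x = papa: open {papa} ∋ x has {papa} ∩ (A ∖ {papa}) = ∅, so x is NOT a limit point.
Collecting: A' = {lima, mike, november, oscar}.


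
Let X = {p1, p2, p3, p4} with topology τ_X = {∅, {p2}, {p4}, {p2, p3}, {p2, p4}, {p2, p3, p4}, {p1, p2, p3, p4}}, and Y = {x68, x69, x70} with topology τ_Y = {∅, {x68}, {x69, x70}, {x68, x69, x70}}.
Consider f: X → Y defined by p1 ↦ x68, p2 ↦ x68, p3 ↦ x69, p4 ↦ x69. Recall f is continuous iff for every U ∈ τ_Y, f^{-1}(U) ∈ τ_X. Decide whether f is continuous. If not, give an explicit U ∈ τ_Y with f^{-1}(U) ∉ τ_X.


f is NOT continuous.

Compute f^{-1}(U) for each U ∈ τ_Y:
  U = ∅: f^{-1}(U) = ∅ ∈ τ_X ✓.
  U = {x68}: f^{-1}(U) = {p1, p2} ∉ τ_X ✗.
  U = {x69, x70}: f^{-1}(U) = {p3, p4} ∉ τ_X ✗.
  U = {x68, x69, x70}: f^{-1}(U) = {p1, p2, p3, p4} ∈ τ_X ✓.
Found U = {x68} with f^{-1}(U) = {p1, p2} not in τ_X. Therefore f is NOT continuous.


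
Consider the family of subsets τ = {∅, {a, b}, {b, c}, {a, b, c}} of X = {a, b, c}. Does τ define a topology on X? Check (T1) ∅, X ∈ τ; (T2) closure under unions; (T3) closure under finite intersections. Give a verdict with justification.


τ is NOT a topology on X.

Axiom (T1): ∅ ∈ τ? Yes; X ∈ τ? Yes.
Axiom (T2/T3): check pairwise unions and intersections of members of τ.
Counterexample for (T3): {a, b} ∩ {b, c} = {b} ∉ τ. Therefore τ is NOT a topology.


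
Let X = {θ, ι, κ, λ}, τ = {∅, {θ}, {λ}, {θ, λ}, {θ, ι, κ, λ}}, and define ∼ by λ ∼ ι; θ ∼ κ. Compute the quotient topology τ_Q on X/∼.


X/∼ = {[θ=κ], [ι=λ]}; |τ_Q| = 2.

Equivalence classes: [θ=κ], [ι=λ].
Quotient map π: X → X/∼ sends θ ↦ [θ=κ], ι ↦ [ι=λ], κ ↦ [θ=κ], λ ↦ [ι=λ].
For each subset V ⊆ X/∼, compute π^{-1}(V) ⊆ X and check whether π^{-1}(V) ∈ τ. V is open in τ_Q iff π^{-1}(V) ∈ τ.
  V = {}: π^{-1}(V) = ∅ ∈ τ ✓.
  V = {[θ=κ]}: π^{-1}(V) = {θ, κ} ∉ τ ✗.
  V = {[ι=λ]}: π^{-1}(V) = {ι, λ} ∉ τ ✗.
  V = {[θ=κ], [ι=λ]}: π^{-1}(V) = {θ, ι, κ, λ} ∈ τ ✓.
Open sets in the quotient: τ_Q = {{}, {[θ=κ], [ι=λ]}} (2 elements).


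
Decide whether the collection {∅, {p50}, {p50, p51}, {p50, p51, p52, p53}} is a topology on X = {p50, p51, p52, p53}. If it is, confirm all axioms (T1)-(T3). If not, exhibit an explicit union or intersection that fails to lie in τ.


τ IS a topology on X.

Axiom (T1): ∅ ∈ τ? Yes; X ∈ τ? Yes.
Axiom (T2/T3): check pairwise unions and intersections of members of τ.
All pairwise intersections and unions checked — each lies in τ. Therefore τ satisfies (T1), (T2), (T3): it IS a topology on X.


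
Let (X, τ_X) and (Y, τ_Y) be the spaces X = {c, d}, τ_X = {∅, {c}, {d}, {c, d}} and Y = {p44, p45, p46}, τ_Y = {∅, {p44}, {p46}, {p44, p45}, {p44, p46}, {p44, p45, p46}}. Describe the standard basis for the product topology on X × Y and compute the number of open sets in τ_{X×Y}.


Basis B = {∅ × ∅, {c} × {p44}, {c} × {p46}, {d} × {p44}, {d} × {p46}, {c} × {p44, p45}, {c} × {p44, p46}, {c, d} × {p44}, {c, d} × {p46}, {d} × {p44, p45}, {d} × {p44, p46}, {c} × {p44, p45, p46}, {d} × {p44, p45, p46}, {c, d} × {p44, p45}, {c, d} × {p44, p46}, {c, d} × {p44, p45, p46}}; |τ_{X×Y}| = 36.

Enumerate products U × V with U ∈ τ_X, V ∈ τ_Y (deduplicated):
  ∅ × ∅ = {} (∅)
  {c} × {p44} = {(c,p44)}
  {c} × {p46} = {(c,p46)}
  {d} × {p44} = {(d,p44)}
  {d} × {p46} = {(d,p46)}
  {c} × {p44, p45} = {(c,p44), (c,p45)}
  {c} × {p44, p46} = {(c,p44), (c,p46)}
  {c, d} × {p44} = {(c,p44), (d,p44)}
  {c, d} × {p46} = {(c,p46), (d,p46)}
  {d} × {p44, p45} = {(d,p44), (d,p45)}
  {d} × {p44, p46} = {(d,p44), (d,p46)}
  {c} × {p44, p45, p46} = {(c,p44), (c,p45), (c,p46)}
  {d} × {p44, p45, p46} = {(d,p44), (d,p45), (d,p46)}
  {c, d} × {p44, p45} = {(c,p44), (c,p45), (d,p44), (d,p45)}
  {c, d} × {p44, p46} = {(c,p44), (c,p46), (d,p44), (d,p46)}
  {c, d} × {p44, p45, p46} = {(c,p44), (c,p45), (c,p46), (d,p44), (d,p45), (d,p46)}
These 16 distinct sets form the basis B.
Close under arbitrary unions to get τ_{X×Y}; counting gives |τ_{X×Y}| = 36.


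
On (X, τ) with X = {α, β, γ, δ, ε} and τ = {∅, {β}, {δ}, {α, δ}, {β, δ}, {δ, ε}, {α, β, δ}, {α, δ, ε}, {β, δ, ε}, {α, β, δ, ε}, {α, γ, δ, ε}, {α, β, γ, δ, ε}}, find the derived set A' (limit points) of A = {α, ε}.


A' = {γ}

For each x ∈ X, list the open sets U ∈ τ with x ∈ U, then check whether U ∩ (A ∖ {x}) ≠ ∅ for every such U.
  x = α: open {α, δ} ∋ x has {α, δ} ∩ (A ∖ {α}) = ∅, so x is NOT a limit point.
  x = β: open {β} ∋ x has {β} ∩ (A ∖ {β}) = ∅, so x is NOT a limit point.
  x = γ: opens ∋ x are {α, γ, δ, ε}, {α, β, γ, δ, ε}; each meets A ∖ {γ}, so x IS a limit point.
  x = δ: open {δ} ∋ x has {δ} ∩ (A ∖ {δ}) = ∅, so x is NOT a limit point.
  x = ε: open {δ, ε} ∋ x has {δ, ε} ∩ (A ∖ {ε}) = ∅, so x is NOT a limit point.
Collecting: A' = {γ}.


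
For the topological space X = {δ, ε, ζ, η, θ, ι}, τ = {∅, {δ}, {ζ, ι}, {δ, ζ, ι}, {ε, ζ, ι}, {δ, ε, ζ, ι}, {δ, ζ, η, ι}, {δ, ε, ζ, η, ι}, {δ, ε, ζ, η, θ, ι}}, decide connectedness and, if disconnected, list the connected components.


(X, τ) is connected.

Find clopen sets (U ∈ τ with X ∖ U ∈ τ):
  U = ∅, X ∖ U = {δ, ε, ζ, η, θ, ι} — both open, so U is clopen.
  U = {δ, ε, ζ, η, θ, ι}, X ∖ U = ∅ — both open, so U is clopen.
Only trivial clopens (∅ and X) exist, so (X, τ) is connected.
Compute connected components by grouping points that agree on all clopens:
  component: {δ, ε, ζ, η, θ, ι}


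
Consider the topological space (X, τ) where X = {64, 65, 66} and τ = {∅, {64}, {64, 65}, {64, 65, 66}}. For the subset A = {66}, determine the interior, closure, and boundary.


int(A) = ∅, cl(A) = {66}, ∂A = {66}.

Closed sets in (X, τ) are complements of opens:
  closed(X, τ) = {∅, {66}, {65, 66}, {64, 65, 66}}.
int(A) = ⋃ {U ∈ τ : U ⊆ A}. Opens contained in A: ∅.
Taking the union of these: int(A) = ∅.
cl(A) = ⋂ {C closed : A ⊆ C}. Closed sets containing A: {66}, {65, 66}, {64, 65, 66}.
Intersecting these: cl(A) = {66}.
∂A = cl(A) ∖ int(A) = {66} ∖ ∅ = {66}.


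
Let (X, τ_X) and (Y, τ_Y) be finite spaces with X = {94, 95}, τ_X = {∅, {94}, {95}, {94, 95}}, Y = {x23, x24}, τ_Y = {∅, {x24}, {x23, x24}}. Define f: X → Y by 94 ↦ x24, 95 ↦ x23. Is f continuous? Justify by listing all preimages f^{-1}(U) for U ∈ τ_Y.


f IS continuous.

Compute f^{-1}(U) for each U ∈ τ_Y:
  U = ∅: f^{-1}(U) = ∅ ∈ τ_X ✓.
  U = {x24}: f^{-1}(U) = {94} ∈ τ_X ✓.
  U = {x23, x24}: f^{-1}(U) = {94, 95} ∈ τ_X ✓.
Every preimage lies in τ_X, so f IS continuous.


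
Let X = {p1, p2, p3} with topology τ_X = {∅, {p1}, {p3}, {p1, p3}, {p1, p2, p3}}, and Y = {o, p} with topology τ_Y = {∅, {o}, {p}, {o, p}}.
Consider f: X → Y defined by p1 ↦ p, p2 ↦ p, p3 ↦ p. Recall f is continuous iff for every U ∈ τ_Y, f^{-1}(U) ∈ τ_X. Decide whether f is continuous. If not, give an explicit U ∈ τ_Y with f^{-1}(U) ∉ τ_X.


f IS continuous.

Compute f^{-1}(U) for each U ∈ τ_Y:
  U = ∅: f^{-1}(U) = ∅ ∈ τ_X ✓.
  U = {o}: f^{-1}(U) = ∅ ∈ τ_X ✓.
  U = {p}: f^{-1}(U) = {p1, p2, p3} ∈ τ_X ✓.
  U = {o, p}: f^{-1}(U) = {p1, p2, p3} ∈ τ_X ✓.
Every preimage lies in τ_X, so f IS continuous.


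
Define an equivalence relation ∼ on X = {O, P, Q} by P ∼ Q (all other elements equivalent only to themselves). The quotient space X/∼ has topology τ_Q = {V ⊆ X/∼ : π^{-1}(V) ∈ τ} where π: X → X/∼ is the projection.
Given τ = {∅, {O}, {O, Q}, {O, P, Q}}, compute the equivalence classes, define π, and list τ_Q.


X/∼ = {[O], [P=Q]}; |τ_Q| = 3.

Equivalence classes: [O], [P=Q].
Quotient map π: X → X/∼ sends O ↦ [O], P ↦ [P=Q], Q ↦ [P=Q].
For each subset V ⊆ X/∼, compute π^{-1}(V) ⊆ X and check whether π^{-1}(V) ∈ τ. V is open in τ_Q iff π^{-1}(V) ∈ τ.
  V = {}: π^{-1}(V) = ∅ ∈ τ ✓.
  V = {[O]}: π^{-1}(V) = {O} ∈ τ ✓.
  V = {[P=Q]}: π^{-1}(V) = {P, Q} ∉ τ ✗.
  V = {[O], [P=Q]}: π^{-1}(V) = {O, P, Q} ∈ τ ✓.
Open sets in the quotient: τ_Q = {{}, {[O]}, {[O], [P=Q]}} (3 elements).


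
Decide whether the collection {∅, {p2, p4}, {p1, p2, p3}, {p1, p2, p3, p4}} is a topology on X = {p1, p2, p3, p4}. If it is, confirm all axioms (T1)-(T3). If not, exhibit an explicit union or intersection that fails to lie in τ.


τ is NOT a topology on X.

Axiom (T1): ∅ ∈ τ? Yes; X ∈ τ? Yes.
Axiom (T2/T3): check pairwise unions and intersections of members of τ.
Counterexample for (T3): {p2, p4} ∩ {p1, p2, p3} = {p2} ∉ τ. Therefore τ is NOT a topology.


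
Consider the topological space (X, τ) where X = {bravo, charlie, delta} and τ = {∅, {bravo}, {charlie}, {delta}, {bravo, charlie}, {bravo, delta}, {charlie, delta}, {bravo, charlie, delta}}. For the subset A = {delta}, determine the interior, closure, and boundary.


int(A) = {delta}, cl(A) = {delta}, ∂A = ∅.

Closed sets in (X, τ) are complements of opens:
  closed(X, τ) = {∅, {bravo}, {charlie}, {delta}, {bravo, charlie}, {bravo, delta}, {charlie, delta}, {bravo, charlie, delta}}.
int(A) = ⋃ {U ∈ τ : U ⊆ A}. Opens contained in A: ∅, {delta}.
Taking the union of these: int(A) = {delta}.
cl(A) = ⋂ {C closed : A ⊆ C}. Closed sets containing A: {delta}, {bravo, delta}, {charlie, delta}, {bravo, charlie, delta}.
Intersecting these: cl(A) = {delta}.
∂A = cl(A) ∖ int(A) = {delta} ∖ {delta} = ∅.


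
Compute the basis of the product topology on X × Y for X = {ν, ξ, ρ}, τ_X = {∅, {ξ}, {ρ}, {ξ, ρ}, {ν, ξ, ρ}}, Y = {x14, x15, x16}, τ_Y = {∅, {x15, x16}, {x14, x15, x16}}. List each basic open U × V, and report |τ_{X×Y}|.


Basis B = {∅ × ∅, {ξ} × {x15, x16}, {ρ} × {x15, x16}, {ξ} × {x14, x15, x16}, {ρ} × {x14, x15, x16}, {ξ, ρ} × {x15, x16}, {ν, ξ, ρ} × {x15, x16}, {ξ, ρ} × {x14, x15, x16}, {ν, ξ, ρ} × {x14, x15, x16}}; |τ_{X×Y}| = 14.

Enumerate products U × V with U ∈ τ_X, V ∈ τ_Y (deduplicated):
  ∅ × ∅ = {} (∅)
  {ξ} × {x15, x16} = {(ξ,x15), (ξ,x16)}
  {ρ} × {x15, x16} = {(ρ,x15), (ρ,x16)}
  {ξ} × {x14, x15, x16} = {(ξ,x14), (ξ,x15), (ξ,x16)}
  {ρ} × {x14, x15, x16} = {(ρ,x14), (ρ,x15), (ρ,x16)}
  {ξ, ρ} × {x15, x16} = {(ξ,x15), (ξ,x16), (ρ,x15), (ρ,x16)}
  {ν, ξ, ρ} × {x15, x16} = {(ν,x15), (ν,x16), (ξ,x15), (ξ,x16), (ρ,x15), (ρ,x16)}
  {ξ, ρ} × {x14, x15, x16} = {(ξ,x14), (ξ,x15), (ξ,x16), (ρ,x14), (ρ,x15), (ρ,x16)}
  {ν, ξ, ρ} × {x14, x15, x16} = {(ν,x14), (ν,x15), (ν,x16), (ξ,x14), (ξ,x15), (ξ,x16), (ρ,x14), (ρ,x15), (ρ,x16)}
These 9 distinct sets form the basis B.
Close under arbitrary unions to get τ_{X×Y}; counting gives |τ_{X×Y}| = 14.


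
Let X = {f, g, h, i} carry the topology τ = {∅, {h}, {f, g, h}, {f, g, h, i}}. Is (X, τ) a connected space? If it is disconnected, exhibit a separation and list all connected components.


(X, τ) is connected.

Find clopen sets (U ∈ τ with X ∖ U ∈ τ):
  U = ∅, X ∖ U = {f, g, h, i} — both open, so U is clopen.
  U = {f, g, h, i}, X ∖ U = ∅ — both open, so U is clopen.
Only trivial clopens (∅ and X) exist, so (X, τ) is connected.
Compute connected components by grouping points that agree on all clopens:
  component: {f, g, h, i}


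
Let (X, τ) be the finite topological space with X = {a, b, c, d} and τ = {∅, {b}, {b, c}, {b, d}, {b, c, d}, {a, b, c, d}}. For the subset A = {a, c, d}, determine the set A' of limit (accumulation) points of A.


A' = {a}

For each x ∈ X, list the open sets U ∈ τ with x ∈ U, then check whether U ∩ (A ∖ {x}) ≠ ∅ for every such U.
  x = a: opens ∋ x are {a, b, c, d}; each meets A ∖ {a}, so x IS a limit point.
  x = b: open {b} ∋ x has {b} ∩ (A ∖ {b}) = ∅, so x is NOT a limit point.
  x = c: open {b, c} ∋ x has {b, c} ∩ (A ∖ {c}) = ∅, so x is NOT a limit point.
  x = d: open {b, d} ∋ x has {b, d} ∩ (A ∖ {d}) = ∅, so x is NOT a limit point.
Collecting: A' = {a}.


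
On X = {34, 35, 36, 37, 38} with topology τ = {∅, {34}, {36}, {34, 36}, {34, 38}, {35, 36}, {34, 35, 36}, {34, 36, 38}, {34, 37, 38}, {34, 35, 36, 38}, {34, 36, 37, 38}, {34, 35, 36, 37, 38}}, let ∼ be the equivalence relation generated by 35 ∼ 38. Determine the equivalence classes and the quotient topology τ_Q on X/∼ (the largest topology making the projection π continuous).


X/∼ = {[34], [35=38], [36], [37]}; |τ_Q| = 6.

Equivalence classes: [34], [35=38], [36], [37].
Quotient map π: X → X/∼ sends 34 ↦ [34], 35 ↦ [35=38], 36 ↦ [36], 37 ↦ [37], 38 ↦ [35=38].
For each subset V ⊆ X/∼, compute π^{-1}(V) ⊆ X and check whether π^{-1}(V) ∈ τ. V is open in τ_Q iff π^{-1}(V) ∈ τ.
  V = {}: π^{-1}(V) = ∅ ∈ τ ✓.
  V = {[34]}: π^{-1}(V) = {34} ∈ τ ✓.
  V = {[35=38]}: π^{-1}(V) = {35, 38} ∉ τ ✗.
  V = {[34], [35=38]}: π^{-1}(V) = {34, 35, 38} ∉ τ ✗.
  V = {[36]}: π^{-1}(V) = {36} ∈ τ ✓.
  V = {[34], [36]}: π^{-1}(V) = {34, 36} ∈ τ ✓.
  V = {[35=38], [36]}: π^{-1}(V) = {35, 36, 38} ∉ τ ✗.
  V = {[34], [35=38], [36]}: π^{-1}(V) = {34, 35, 36, 38} ∈ τ ✓.
  V = {[37]}: π^{-1}(V) = {37} ∉ τ ✗.
  V = {[34], [37]}: π^{-1}(V) = {34, 37} ∉ τ ✗.
  V = {[35=38], [37]}: π^{-1}(V) = {35, 37, 38} ∉ τ ✗.
  V = {[34], [35=38], [37]}: π^{-1}(V) = {34, 35, 37, 38} ∉ τ ✗.
  V = {[36], [37]}: π^{-1}(V) = {36, 37} ∉ τ ✗.
  V = {[34], [36], [37]}: π^{-1}(V) = {34, 36, 37} ∉ τ ✗.
  V = {[35=38], [36], [37]}: π^{-1}(V) = {35, 36, 37, 38} ∉ τ ✗.
  V = {[34], [35=38], [36], [37]}: π^{-1}(V) = {34, 35, 36, 37, 38} ∈ τ ✓.
Open sets in the quotient: τ_Q = {{}, {[34]}, {[36]}, {[34], [36]}, {[34], [35=38], [36]}, {[34], [35=38], [36], [37]}} (6 elements).
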